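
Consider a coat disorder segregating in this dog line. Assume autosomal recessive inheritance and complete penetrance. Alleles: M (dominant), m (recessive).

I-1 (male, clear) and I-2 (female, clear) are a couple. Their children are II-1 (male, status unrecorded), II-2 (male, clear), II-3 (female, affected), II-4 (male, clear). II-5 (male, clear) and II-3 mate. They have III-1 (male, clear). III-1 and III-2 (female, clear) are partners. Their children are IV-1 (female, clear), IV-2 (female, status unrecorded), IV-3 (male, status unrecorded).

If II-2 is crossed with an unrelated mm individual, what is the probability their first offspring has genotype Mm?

I-1 is clear so carries M and passed m to II-3 (mm), so I-1 is Mm.
I-2 is clear so carries M and passed m to II-3 (mm), so I-2 is Mm.
II-2 is a clear offspring of I-1 (Mm) × I-2 (Mm), whose cross gives 1/4 MM : 1/2 Mm : 1/4 mm; conditioning on being clear, II-2 is MM with probability 1/3, Mm with probability 2/3.
Summing over parental genotype combinations, P(offspring has genotype Mm) = 1/3·1 + 2/3·1/2 = 2/3.

2/3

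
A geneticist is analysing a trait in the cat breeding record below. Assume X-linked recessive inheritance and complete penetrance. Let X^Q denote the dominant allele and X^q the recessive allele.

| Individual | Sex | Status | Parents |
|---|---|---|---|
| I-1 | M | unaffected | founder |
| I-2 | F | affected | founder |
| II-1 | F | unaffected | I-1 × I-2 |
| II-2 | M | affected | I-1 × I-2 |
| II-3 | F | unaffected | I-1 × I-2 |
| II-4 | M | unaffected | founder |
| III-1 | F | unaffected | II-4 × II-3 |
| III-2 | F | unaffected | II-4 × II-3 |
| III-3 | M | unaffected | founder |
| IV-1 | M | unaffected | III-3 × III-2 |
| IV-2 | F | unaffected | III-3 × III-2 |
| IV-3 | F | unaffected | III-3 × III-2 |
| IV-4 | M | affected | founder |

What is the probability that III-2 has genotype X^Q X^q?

II-4 is unaffected, so II-4 is X^Q Y.
II-3 is unaffected so carries Q and received q from I-2 (X^q X^q), so II-3 is X^Q X^q.
Their cross gives offspring ratios 1/2 X^Q X^Q : 1/2 X^Q X^q. Conditioning on III-2 being unaffected, P(X^Q X^q) = 1/2 / 1 = 1/2 before taking III-2's own offspring into account.
III-3 is unaffected, so III-3 is X^Q Y.
Now use III-2's offspring. Probability of each recorded status — unaffected son IV-1: 1/2 if III-2 is X^Q X^q, 1 if X^Q X^Q. (IV-2, IV-3: equally likely either way, so uninformative.)
Bayes: P(X^Q X^q) = 1/2·1/2 / (1/2·1/2 + 1/2·1) = 1/3.

1/3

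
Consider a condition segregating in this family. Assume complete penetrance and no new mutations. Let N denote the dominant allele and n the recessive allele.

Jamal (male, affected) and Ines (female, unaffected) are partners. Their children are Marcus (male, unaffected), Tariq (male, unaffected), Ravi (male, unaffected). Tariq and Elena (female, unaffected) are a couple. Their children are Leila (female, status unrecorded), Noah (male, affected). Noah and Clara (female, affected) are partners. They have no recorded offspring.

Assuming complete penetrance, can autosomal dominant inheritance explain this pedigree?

Under autosomal dominant, Noah (affected, male) cannot arise from Tariq (unaffected) × Elena (unaffected).

No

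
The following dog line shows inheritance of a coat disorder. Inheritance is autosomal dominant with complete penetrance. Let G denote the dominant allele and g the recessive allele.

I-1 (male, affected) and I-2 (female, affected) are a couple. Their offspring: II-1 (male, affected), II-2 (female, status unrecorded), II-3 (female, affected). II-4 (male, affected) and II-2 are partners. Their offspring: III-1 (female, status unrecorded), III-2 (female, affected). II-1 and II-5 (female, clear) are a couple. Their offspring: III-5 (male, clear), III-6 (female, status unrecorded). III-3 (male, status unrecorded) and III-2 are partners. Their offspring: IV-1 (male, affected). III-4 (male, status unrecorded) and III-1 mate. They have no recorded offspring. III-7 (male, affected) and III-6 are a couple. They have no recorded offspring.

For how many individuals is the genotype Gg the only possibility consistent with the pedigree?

Obligate heterozygotes: II-1 is affected so carries G and passed g to III-5 (gg), so II-1 is Gg.
Every other individual is either homozygous by phenotype or has at least one consistent homozygous assignment, so the count is 1.

1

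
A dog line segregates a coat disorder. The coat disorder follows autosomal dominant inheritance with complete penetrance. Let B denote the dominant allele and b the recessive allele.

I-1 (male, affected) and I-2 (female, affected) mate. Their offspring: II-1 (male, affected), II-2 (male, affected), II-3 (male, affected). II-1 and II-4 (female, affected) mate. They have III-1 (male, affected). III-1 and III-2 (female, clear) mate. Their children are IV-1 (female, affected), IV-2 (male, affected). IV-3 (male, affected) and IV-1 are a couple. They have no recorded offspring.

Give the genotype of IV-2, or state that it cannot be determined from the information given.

Bb

From phenotype alone, IV-2 is BB or Bb.
IV-2 is affected so carries B and received b from III-2 (bb), so IV-2 is Bb.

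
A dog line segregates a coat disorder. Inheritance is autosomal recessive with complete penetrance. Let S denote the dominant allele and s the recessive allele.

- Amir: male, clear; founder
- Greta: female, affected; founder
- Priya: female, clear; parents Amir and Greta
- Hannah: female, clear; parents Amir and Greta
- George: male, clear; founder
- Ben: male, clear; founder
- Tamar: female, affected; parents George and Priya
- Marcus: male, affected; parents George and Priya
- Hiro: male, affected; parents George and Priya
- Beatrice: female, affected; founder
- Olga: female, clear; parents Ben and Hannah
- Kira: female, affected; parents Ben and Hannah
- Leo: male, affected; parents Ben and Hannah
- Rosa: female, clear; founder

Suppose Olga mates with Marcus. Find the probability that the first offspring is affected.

1/3

Ben is clear so carries S and passed s to Kira (ss), so Ben is Ss.
Hannah is clear so carries S and received s from Greta (ss), so Hannah is Ss.
Olga is a clear offspring of Ben (Ss) × Hannah (Ss), whose cross gives 1/4 SS : 1/2 Ss : 1/4 ss; conditioning on being clear, Olga is SS with probability 1/3, Ss with probability 2/3.
Marcus is affected, so Marcus is ss.
Summing over parental genotype combinations, P(offspring is affected) = 2/3·1/2 = 1/3.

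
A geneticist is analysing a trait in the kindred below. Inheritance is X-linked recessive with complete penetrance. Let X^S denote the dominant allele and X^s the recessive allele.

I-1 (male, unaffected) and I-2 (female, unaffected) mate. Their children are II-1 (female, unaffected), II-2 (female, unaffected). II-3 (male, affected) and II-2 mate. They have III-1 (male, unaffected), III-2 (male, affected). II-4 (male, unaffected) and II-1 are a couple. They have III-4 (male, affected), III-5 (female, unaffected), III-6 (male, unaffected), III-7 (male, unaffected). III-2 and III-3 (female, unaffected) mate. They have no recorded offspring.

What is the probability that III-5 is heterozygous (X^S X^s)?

1/2

II-4 is unaffected, so II-4 is X^S Y.
II-1 is unaffected so carries S and passed s to III-4 (X^s Y), so II-1 is X^S X^s.
Their cross gives offspring ratios 1/2 X^S X^S : 1/2 X^S X^s. Conditioning on III-5 being unaffected, P(X^S X^s) = 1/2 / 1 = 1/2.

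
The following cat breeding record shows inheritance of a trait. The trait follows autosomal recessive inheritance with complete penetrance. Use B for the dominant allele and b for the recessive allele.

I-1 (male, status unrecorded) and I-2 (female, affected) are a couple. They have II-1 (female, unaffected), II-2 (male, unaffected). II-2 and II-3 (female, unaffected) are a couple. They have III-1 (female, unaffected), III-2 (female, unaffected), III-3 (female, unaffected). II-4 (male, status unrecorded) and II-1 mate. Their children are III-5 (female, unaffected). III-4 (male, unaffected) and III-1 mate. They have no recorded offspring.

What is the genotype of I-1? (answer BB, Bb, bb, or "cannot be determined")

I-1's phenotype is unrecorded, and no parent or child forces a single allele at both positions; consistent genotype assignments exist with I-1 as BB or Bb.

cannot be determined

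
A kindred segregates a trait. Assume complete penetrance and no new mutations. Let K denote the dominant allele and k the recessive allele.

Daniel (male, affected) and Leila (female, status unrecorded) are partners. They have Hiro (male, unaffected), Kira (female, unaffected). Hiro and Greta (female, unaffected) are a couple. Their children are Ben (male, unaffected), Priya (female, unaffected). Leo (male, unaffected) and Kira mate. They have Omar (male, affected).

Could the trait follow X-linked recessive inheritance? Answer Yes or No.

A consistent assignment under X-linked recessive exists: Daniel X^k Y, Leila X^K X^K, Hiro X^K Y, Kira X^K X^k, Greta X^K X^K, Leo X^K Y, Ben X^K Y, Priya X^K X^K, Omar X^k Y.
In this assignment every recorded phenotype matches its genotype and every non-founder's genotype is obtainable from its parents' genotypes, so the pedigree is consistent.

Yes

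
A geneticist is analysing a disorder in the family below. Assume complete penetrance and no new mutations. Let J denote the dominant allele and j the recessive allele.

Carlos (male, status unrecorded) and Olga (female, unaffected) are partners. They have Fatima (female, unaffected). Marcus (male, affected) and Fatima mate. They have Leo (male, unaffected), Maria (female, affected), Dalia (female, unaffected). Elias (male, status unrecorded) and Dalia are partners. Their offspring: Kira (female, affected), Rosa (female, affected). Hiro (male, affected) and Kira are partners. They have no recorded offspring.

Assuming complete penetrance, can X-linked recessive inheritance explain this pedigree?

Yes

A consistent assignment under X-linked recessive exists: Carlos X^J Y, Olga X^J X^j, Fatima X^J X^j, Marcus X^j Y, Leo X^J Y, Maria X^j X^j, Dalia X^J X^j, Elias X^j Y, Kira X^j X^j, Rosa X^j X^j, Hiro X^j Y.
In this assignment every recorded phenotype matches its genotype and every non-founder's genotype is obtainable from its parents' genotypes, so the pedigree is consistent.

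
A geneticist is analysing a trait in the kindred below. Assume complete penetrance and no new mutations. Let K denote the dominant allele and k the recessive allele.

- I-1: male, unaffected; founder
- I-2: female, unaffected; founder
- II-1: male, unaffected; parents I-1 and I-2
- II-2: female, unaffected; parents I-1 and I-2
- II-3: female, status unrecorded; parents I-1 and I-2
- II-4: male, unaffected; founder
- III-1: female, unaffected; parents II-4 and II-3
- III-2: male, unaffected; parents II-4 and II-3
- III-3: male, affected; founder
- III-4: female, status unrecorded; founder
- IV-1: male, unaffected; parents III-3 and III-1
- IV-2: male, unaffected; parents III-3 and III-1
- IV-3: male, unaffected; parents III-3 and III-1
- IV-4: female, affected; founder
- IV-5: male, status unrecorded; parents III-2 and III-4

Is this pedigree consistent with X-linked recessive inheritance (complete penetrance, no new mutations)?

A consistent assignment under X-linked recessive exists: I-1 X^K Y, I-2 X^K X^K, II-1 X^K Y, II-2 X^K X^K, II-3 X^K X^K, II-4 X^K Y, III-1 X^K X^K, III-2 X^K Y, III-3 X^k Y, III-4 X^K X^K, IV-1 X^K Y, IV-2 X^K Y, IV-3 X^K Y, IV-4 X^k X^k, IV-5 X^K Y.
In this assignment every recorded phenotype matches its genotype and every non-founder's genotype is obtainable from its parents' genotypes, so the pedigree is consistent.

Yes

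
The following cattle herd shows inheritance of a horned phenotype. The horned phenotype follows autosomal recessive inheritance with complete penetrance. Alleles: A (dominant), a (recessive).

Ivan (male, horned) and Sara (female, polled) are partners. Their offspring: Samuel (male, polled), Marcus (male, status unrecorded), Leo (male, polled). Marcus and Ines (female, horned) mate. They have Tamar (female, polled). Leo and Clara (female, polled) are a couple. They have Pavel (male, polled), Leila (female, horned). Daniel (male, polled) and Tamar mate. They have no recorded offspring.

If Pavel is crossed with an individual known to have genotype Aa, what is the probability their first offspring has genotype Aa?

Leo is polled so carries A and received a from Ivan (aa), so Leo is Aa.
Clara is polled so carries A and passed a to Leila (aa), so Clara is Aa.
Pavel is a polled offspring of Leo (Aa) × Clara (Aa), whose cross gives 1/4 AA : 1/2 Aa : 1/4 aa; conditioning on being polled, Pavel is AA with probability 1/3, Aa with probability 2/3.
Summing over parental genotype combinations, P(offspring has genotype Aa) = 1/3·1/2 + 2/3·1/2 = 1/2.

1/2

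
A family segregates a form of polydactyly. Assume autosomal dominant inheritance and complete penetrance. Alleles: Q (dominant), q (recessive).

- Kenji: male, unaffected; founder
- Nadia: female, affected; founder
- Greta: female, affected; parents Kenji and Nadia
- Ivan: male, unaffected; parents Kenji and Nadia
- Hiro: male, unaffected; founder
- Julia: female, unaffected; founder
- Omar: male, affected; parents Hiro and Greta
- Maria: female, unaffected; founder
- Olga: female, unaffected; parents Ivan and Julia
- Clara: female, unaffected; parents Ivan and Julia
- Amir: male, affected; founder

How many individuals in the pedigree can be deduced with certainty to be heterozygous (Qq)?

3

Obligate heterozygotes: Nadia is affected so carries Q and passed q to Ivan (qq), so Nadia is Qq; Greta is affected so carries Q and received q from Kenji (qq), so Greta is Qq; Omar is affected so carries Q and received q from Hiro (qq), so Omar is Qq.
Every other individual is either homozygous by phenotype or has at least one consistent homozygous assignment, so the count is 3.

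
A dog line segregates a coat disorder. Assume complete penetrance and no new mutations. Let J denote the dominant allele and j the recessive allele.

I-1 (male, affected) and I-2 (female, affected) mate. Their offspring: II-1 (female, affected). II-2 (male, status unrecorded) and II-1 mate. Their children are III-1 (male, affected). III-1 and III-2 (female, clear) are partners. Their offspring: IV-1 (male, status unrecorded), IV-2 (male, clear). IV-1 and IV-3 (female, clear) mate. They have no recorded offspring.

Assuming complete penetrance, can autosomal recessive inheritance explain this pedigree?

Yes

A consistent assignment under autosomal recessive exists: I-1 jj, I-2 jj, II-1 jj, II-2 Jj, III-1 jj, III-2 JJ, IV-1 Jj, IV-2 Jj, IV-3 JJ.
In this assignment every recorded phenotype matches its genotype and every non-founder's genotype is obtainable from its parents' genotypes, so the pedigree is consistent.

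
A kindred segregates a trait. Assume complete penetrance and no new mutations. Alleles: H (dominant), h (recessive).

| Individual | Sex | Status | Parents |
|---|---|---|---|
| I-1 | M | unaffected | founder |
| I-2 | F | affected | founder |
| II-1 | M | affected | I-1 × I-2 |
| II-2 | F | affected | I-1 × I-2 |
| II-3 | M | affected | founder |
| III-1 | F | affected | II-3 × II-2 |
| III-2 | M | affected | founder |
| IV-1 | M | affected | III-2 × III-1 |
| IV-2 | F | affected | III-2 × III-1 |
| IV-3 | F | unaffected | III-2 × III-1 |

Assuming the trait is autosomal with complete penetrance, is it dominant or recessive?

dominant

III-2 and III-1 are both affected yet have an unaffected child IV-3. Under a recessive model two affected parents are homozygous and every child would be affected, so the trait cannot be recessive.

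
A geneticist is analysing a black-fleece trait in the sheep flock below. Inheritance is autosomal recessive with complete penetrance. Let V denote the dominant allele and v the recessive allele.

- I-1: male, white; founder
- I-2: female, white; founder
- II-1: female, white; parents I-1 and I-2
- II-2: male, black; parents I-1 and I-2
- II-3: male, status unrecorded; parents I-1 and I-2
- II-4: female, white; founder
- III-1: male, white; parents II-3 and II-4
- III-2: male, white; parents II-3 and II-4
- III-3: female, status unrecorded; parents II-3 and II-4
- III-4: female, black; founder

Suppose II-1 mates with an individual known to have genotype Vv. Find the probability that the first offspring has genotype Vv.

I-1 is white so carries V and passed v to II-2 (vv), so I-1 is Vv.
I-2 is white so carries V and passed v to II-2 (vv), so I-2 is Vv.
II-1 is a white offspring of I-1 (Vv) × I-2 (Vv), whose cross gives 1/4 VV : 1/2 Vv : 1/4 vv; conditioning on being white, II-1 is VV with probability 1/3, Vv with probability 2/3.
Summing over parental genotype combinations, P(offspring has genotype Vv) = 1/3·1/2 + 2/3·1/2 = 1/2.

1/2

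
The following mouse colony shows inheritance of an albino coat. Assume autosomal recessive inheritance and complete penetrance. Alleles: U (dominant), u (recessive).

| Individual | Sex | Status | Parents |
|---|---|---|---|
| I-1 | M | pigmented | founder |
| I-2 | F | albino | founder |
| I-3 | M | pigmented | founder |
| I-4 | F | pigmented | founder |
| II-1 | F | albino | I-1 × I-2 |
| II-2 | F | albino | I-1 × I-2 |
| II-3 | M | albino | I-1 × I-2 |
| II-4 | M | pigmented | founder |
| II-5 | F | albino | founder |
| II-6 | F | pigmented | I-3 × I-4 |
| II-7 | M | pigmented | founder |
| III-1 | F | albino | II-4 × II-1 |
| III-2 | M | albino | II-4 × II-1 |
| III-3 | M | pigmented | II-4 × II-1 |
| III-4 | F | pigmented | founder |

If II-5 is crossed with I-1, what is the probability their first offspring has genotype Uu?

II-5 is albino, so II-5 is uu.
I-1 is pigmented so carries U and passed u to II-1 (uu), so I-1 is Uu.
The cross gives 1/2 Uu : 1/2 uu, so P(offspring has genotype Uu) = 1/2.

1/2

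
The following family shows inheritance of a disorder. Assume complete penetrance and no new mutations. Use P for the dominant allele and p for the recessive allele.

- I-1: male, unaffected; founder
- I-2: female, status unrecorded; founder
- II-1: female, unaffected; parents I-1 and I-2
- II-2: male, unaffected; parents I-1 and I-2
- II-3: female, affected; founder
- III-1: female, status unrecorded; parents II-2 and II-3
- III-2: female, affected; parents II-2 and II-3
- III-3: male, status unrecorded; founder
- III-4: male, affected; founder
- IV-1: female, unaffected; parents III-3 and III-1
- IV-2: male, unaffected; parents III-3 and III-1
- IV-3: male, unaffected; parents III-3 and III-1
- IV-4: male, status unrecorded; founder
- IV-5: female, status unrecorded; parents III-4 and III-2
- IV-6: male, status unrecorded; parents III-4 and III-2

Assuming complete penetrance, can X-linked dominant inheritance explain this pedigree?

Yes

A consistent assignment under X-linked dominant exists: I-1 X^p Y, I-2 X^P X^p, II-1 X^p X^p, II-2 X^p Y, II-3 X^P X^P, III-1 X^P X^p, III-2 X^P X^p, III-3 X^p Y, III-4 X^P Y, IV-1 X^p X^p, IV-2 X^p Y, IV-3 X^p Y, IV-4 X^P Y, IV-5 X^P X^P, IV-6 X^P Y.
In this assignment every recorded phenotype matches its genotype and every non-founder's genotype is obtainable from its parents' genotypes, so the pedigree is consistent.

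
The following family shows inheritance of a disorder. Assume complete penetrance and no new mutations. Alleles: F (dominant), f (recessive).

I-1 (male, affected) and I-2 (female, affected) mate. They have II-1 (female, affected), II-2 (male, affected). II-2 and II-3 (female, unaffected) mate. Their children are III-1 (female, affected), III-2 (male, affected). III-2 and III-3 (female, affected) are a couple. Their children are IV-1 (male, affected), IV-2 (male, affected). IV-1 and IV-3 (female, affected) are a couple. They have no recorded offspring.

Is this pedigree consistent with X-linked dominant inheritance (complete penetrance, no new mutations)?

No

Under X-linked dominant, III-2 (affected, male) cannot arise from II-2 (affected) × II-3 (unaffected).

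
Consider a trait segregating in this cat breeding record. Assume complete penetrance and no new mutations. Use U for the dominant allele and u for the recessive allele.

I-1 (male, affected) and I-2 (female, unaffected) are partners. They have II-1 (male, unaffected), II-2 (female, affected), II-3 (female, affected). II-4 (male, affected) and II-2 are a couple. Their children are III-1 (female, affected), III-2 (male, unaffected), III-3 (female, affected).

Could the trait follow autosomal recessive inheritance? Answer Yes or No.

No

Under autosomal recessive, III-2 (unaffected, male) cannot arise from II-4 (affected) × II-2 (affected).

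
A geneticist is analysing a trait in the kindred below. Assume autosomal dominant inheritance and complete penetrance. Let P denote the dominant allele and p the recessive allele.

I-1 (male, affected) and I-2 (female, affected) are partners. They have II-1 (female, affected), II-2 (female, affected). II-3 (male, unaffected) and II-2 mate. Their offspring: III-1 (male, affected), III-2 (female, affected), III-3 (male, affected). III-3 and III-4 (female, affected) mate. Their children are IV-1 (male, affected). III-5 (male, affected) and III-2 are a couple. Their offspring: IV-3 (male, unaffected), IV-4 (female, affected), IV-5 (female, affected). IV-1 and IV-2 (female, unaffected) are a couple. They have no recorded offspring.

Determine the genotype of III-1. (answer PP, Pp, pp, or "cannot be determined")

From phenotype alone, III-1 is PP or Pp.
III-1 is affected so carries P and received p from II-3 (pp), so III-1 is Pp.

Pp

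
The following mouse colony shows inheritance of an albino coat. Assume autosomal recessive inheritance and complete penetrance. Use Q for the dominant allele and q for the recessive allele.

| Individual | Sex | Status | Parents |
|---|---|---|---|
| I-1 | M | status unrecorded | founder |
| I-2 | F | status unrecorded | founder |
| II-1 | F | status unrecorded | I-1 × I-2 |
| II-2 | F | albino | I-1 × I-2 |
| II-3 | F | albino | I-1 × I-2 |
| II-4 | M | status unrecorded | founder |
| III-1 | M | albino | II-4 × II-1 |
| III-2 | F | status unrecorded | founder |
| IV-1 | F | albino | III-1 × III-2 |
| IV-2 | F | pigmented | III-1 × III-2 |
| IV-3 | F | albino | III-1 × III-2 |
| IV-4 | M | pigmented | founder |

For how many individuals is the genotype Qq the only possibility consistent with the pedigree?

2

Obligate heterozygotes: III-2 passed Q to IV-2 (Qq, whose q came from III-1) and passed q to IV-1 (qq), so III-2 is Qq; IV-2 is pigmented so carries Q and received q from III-1 (qq), so IV-2 is Qq.
Every other individual is either homozygous by phenotype or has at least one consistent homozygous assignment, so the count is 2.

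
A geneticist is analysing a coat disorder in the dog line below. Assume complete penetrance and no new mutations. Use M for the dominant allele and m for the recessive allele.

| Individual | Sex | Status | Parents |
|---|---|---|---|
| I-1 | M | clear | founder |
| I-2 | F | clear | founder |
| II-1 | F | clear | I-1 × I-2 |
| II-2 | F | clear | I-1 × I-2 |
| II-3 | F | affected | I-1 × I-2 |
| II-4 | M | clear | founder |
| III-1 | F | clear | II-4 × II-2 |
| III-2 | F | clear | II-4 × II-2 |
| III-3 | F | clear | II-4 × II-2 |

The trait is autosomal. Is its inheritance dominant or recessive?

recessive

I-1 and I-2 are both clear yet have an affected child II-3. Under dominance, an affected child requires at least one affected parent, so the trait cannot be dominant.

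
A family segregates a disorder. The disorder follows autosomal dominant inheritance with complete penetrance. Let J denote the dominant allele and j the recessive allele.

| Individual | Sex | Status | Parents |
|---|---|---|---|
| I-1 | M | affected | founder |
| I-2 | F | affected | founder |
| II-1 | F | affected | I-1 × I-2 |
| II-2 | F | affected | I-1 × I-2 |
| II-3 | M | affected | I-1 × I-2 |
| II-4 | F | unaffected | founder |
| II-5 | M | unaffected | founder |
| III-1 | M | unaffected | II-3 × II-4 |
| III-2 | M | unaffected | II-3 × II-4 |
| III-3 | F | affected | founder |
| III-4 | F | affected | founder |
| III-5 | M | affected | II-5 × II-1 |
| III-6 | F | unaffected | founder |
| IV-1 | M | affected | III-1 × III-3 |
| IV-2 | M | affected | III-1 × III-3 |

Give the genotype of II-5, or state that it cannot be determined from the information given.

jj

II-5 is unaffected, so II-5 is jj.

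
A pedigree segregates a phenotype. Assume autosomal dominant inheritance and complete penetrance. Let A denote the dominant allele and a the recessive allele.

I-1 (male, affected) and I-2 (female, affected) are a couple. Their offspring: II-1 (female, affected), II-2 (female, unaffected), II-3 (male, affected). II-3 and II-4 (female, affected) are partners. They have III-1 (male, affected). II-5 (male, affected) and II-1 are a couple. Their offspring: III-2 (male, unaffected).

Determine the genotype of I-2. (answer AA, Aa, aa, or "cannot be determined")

Aa

From phenotype alone, I-2 is AA or Aa.
I-2 is affected so carries A and passed a to II-2 (aa), so I-2 is Aa.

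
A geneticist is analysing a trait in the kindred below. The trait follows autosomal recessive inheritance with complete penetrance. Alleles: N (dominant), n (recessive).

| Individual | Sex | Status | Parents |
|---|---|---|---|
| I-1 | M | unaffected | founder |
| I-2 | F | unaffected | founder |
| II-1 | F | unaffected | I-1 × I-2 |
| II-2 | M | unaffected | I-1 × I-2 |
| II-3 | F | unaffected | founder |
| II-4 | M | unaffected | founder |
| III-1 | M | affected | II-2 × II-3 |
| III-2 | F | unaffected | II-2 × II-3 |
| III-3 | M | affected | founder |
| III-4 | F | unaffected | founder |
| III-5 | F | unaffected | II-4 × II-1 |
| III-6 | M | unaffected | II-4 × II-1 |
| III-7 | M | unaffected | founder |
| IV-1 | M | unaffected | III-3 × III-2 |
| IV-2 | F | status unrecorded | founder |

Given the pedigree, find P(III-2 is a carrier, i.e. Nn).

II-2 is unaffected so carries N and passed n to III-1 (nn), so II-2 is Nn.
II-3 is unaffected so carries N and passed n to III-1 (nn), so II-3 is Nn.
Their cross gives offspring ratios 1/4 NN : 1/2 Nn : 1/4 nn. Conditioning on III-2 being unaffected, P(Nn) = 1/2 / 3/4 = 2/3 before taking III-2's own offspring into account.
III-3 is affected, so III-3 is nn.
Now use III-2's offspring. Probability of each recorded status — unaffected son IV-1: 1/2 if III-2 is Nn, 1 if NN.
Bayes: P(Nn) = 2/3·1/2 / (2/3·1/2 + 1/3·1) = 1/2.

1/2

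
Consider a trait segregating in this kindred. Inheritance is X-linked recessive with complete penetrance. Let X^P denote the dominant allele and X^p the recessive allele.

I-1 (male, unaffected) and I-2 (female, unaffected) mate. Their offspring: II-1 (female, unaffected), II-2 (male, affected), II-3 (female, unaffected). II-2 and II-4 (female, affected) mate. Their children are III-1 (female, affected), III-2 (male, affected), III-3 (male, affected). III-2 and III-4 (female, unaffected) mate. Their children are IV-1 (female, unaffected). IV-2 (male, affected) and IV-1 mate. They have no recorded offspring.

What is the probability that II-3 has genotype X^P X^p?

I-1 is unaffected, so I-1 is X^P Y.
I-2 is unaffected so carries P and passed p to II-2 (X^p Y), so I-2 is X^P X^p.
Their cross gives offspring ratios 1/2 X^P X^P : 1/2 X^P X^p. Conditioning on II-3 being unaffected, P(X^P X^p) = 1/2 / 1 = 1/2.

1/2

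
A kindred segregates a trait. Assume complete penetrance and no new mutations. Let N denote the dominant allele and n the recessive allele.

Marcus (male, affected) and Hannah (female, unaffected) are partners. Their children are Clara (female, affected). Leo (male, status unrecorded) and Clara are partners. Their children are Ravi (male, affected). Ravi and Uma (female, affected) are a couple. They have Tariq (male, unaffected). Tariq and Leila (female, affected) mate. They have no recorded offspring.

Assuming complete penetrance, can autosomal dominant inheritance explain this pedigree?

A consistent assignment under autosomal dominant exists: Marcus NN, Hannah nn, Clara Nn, Leo NN, Ravi Nn, Uma Nn, Tariq nn, Leila NN.
In this assignment every recorded phenotype matches its genotype and every non-founder's genotype is obtainable from its parents' genotypes, so the pedigree is consistent.

Yes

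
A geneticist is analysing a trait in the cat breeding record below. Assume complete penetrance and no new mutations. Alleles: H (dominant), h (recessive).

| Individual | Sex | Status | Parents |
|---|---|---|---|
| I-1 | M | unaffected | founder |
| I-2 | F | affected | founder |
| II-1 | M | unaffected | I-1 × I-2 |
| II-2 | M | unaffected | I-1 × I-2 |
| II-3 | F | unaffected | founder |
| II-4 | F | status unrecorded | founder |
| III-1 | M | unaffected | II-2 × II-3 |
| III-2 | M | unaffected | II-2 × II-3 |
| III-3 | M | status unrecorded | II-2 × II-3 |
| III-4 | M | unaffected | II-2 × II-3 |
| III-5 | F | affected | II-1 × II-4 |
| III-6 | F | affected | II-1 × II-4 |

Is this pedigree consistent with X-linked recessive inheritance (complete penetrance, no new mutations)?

No

Under X-linked recessive, II-1 (unaffected, male) cannot arise from I-1 (unaffected) × I-2 (affected).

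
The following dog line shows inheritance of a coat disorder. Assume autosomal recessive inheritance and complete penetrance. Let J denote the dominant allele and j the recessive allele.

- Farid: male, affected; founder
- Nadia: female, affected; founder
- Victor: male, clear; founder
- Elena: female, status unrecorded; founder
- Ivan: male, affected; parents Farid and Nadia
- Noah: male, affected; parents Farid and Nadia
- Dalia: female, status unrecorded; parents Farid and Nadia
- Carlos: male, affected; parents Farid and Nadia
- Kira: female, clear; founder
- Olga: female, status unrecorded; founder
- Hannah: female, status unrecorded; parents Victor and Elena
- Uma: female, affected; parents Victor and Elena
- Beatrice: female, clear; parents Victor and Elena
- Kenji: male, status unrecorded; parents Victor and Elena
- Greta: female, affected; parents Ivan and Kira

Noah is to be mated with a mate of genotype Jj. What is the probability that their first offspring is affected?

1/2

Noah is affected, so Noah is jj.
The cross gives 1/2 Jj : 1/2 jj, so P(offspring is affected) = 1/2.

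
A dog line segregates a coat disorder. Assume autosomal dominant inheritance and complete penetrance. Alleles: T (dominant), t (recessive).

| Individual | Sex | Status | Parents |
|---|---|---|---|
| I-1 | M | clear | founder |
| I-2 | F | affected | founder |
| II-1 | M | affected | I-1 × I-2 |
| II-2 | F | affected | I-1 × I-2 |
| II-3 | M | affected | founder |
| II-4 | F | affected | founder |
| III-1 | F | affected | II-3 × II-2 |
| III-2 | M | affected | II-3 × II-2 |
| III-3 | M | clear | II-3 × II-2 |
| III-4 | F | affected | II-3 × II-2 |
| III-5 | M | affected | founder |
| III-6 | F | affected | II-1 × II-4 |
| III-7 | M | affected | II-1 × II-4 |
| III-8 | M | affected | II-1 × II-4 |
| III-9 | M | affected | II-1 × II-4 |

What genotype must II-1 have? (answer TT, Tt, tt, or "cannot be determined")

From phenotype alone, II-1 is TT or Tt.
II-1 is affected so carries T and received t from I-1 (tt), so II-1 is Tt.

Tt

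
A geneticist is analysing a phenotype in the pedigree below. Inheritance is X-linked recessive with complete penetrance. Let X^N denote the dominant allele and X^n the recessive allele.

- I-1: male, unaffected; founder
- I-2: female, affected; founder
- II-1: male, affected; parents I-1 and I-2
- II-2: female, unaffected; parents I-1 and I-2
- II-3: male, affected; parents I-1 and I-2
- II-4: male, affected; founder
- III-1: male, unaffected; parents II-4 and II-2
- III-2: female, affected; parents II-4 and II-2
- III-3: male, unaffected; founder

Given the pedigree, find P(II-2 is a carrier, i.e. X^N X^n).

1

II-2 is unaffected so carries N and received n from I-2 (X^n X^n), so II-2 is X^N X^n, giving P(X^N X^n) = 1.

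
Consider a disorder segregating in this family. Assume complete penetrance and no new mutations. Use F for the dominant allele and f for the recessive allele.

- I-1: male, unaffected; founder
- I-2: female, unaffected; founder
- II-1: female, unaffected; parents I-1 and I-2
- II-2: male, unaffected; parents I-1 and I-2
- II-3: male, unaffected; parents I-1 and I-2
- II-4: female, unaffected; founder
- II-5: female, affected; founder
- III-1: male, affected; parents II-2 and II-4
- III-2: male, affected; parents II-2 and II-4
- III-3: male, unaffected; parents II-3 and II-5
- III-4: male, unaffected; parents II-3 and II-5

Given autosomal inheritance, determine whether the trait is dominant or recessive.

II-2 and II-4 are both unaffected yet have an affected child III-1. Under dominance, an affected child requires at least one affected parent, so the trait cannot be dominant.

recessive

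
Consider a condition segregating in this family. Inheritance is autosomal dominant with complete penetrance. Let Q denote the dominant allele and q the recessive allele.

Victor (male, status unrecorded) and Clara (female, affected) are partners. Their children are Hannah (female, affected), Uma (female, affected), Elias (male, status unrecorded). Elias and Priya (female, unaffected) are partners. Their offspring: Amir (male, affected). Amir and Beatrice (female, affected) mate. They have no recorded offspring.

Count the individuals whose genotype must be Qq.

Obligate heterozygotes: Amir is affected so carries Q and received q from Priya (qq), so Amir is Qq.
Every other individual is either homozygous by phenotype or has at least one consistent homozygous assignment, so the count is 1.

1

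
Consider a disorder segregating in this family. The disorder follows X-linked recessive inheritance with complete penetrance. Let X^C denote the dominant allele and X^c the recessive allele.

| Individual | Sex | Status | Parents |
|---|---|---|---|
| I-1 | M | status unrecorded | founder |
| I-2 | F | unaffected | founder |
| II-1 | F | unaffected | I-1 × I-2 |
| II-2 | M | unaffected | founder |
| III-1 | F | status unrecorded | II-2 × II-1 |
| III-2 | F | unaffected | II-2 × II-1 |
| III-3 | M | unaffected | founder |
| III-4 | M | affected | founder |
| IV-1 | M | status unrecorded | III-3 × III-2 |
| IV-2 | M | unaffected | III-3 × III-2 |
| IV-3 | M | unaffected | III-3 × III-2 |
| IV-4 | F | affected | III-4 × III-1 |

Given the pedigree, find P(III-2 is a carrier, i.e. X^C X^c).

II-2 is unaffected, so II-2 is X^C Y.
II-1 is unaffected so carries C and passed c to III-1 (X^C X^c, whose C came from II-2), so II-1 is X^C X^c.
Their cross gives offspring ratios 1/2 X^C X^C : 1/2 X^C X^c. Conditioning on III-2 being unaffected, P(X^C X^c) = 1/2 / 1 = 1/2 before taking III-2's own offspring into account.
III-3 is unaffected, so III-3 is X^C Y.
Now use III-2's offspring. Probability of each recorded status — unaffected son IV-2: 1/2 if III-2 is X^C X^c, 1 if X^C X^C; unaffected son IV-3: 1/2 if III-2 is X^C X^c, 1 if X^C X^C. (IV-1: equally likely either way, so uninformative.)
Bayes: P(X^C X^c) = 1/2·1/4 / (1/2·1/4 + 1/2·1) = 1/5.

1/5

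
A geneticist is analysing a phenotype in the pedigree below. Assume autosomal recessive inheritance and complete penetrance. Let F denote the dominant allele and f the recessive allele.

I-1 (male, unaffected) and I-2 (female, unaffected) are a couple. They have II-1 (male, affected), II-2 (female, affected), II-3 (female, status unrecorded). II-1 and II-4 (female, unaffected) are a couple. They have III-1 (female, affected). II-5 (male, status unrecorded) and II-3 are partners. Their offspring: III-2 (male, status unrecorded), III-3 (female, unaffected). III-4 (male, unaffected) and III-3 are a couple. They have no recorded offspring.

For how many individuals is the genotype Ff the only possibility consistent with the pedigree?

3

Obligate heterozygotes: I-1 is unaffected so carries F and passed f to II-1 (ff), so I-1 is Ff; I-2 is unaffected so carries F and passed f to II-1 (ff), so I-2 is Ff; II-4 is unaffected so carries F and passed f to III-1 (ff), so II-4 is Ff.
Every other individual is either homozygous by phenotype or has at least one consistent homozygous assignment, so the count is 3.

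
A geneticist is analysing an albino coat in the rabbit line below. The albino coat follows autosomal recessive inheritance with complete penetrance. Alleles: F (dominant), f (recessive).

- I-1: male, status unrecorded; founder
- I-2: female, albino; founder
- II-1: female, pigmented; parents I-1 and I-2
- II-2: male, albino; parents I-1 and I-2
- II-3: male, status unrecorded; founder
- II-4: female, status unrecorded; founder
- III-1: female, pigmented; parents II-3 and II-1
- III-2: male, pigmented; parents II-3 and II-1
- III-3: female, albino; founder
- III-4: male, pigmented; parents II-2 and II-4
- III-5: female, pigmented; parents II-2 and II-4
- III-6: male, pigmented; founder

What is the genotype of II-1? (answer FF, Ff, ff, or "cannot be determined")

From phenotype alone, II-1 is FF or Ff.
II-1 is pigmented so carries F and received f from I-2 (ff), so II-1 is Ff.

Ff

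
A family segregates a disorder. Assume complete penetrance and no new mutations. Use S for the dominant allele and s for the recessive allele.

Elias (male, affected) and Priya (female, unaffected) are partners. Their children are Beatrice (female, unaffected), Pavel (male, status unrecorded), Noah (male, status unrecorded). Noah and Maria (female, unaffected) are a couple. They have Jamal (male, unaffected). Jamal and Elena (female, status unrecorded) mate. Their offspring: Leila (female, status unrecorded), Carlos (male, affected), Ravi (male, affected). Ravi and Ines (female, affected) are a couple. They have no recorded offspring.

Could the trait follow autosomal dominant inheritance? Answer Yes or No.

A consistent assignment under autosomal dominant exists: Elias Ss, Priya ss, Beatrice ss, Pavel Ss, Noah Ss, Maria ss, Jamal ss, Elena SS, Leila Ss, Carlos Ss, Ravi Ss, Ines SS.
In this assignment every recorded phenotype matches its genotype and every non-founder's genotype is obtainable from its parents' genotypes, so the pedigree is consistent.

Yes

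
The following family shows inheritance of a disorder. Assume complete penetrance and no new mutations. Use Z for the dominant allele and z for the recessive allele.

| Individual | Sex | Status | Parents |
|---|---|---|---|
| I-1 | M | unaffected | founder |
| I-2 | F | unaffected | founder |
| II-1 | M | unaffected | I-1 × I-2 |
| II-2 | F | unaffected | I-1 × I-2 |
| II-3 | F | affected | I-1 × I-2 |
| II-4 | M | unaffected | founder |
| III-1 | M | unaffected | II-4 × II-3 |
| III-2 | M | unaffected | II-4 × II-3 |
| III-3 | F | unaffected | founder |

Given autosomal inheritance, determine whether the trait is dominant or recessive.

recessive

I-1 and I-2 are both unaffected yet have an affected child II-3. Under dominance, an affected child requires at least one affected parent, so the trait cannot be dominant.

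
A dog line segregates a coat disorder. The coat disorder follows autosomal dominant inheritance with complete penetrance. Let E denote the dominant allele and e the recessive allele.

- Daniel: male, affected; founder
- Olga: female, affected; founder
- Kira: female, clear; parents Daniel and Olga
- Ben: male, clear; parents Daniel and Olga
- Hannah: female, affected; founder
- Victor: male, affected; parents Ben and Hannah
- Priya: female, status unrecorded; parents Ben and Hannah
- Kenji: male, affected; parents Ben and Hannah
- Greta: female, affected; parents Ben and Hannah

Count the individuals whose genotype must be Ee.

5

Obligate heterozygotes: Daniel is affected so carries E and passed e to Kira (ee), so Daniel is Ee; Olga is affected so carries E and passed e to Kira (ee), so Olga is Ee; Victor is affected so carries E and received e from Ben (ee), so Victor is Ee; Kenji is affected so carries E and received e from Ben (ee), so Kenji is Ee; Greta is affected so carries E and received e from Ben (ee), so Greta is Ee.
Every other individual is either homozygous by phenotype or has at least one consistent homozygous assignment, so the count is 5.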